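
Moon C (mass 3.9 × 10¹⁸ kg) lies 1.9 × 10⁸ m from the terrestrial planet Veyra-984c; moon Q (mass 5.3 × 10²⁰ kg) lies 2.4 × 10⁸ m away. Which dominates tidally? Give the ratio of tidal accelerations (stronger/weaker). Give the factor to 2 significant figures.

Moon Q, by a factor of ≈ 67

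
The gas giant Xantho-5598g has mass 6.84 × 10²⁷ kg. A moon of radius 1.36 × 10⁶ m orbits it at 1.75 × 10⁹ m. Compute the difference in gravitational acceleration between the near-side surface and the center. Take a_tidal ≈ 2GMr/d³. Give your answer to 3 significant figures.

2.32 × 10⁻⁴ m/s²

Δa = 2GMr/d³
   = 2 × (6.674 × 10⁻¹¹) × (6.84 × 10²⁷) × (1.36 × 10⁶) / (1.75 × 10⁹)³
   = 2.32 × 10⁻⁴ m/s²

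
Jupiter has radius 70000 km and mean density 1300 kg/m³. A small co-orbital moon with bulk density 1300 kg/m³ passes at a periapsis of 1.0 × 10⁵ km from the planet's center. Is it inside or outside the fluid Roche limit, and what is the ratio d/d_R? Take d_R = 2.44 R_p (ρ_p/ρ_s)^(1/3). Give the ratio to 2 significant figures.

inside; d/d_R ≈ 0.59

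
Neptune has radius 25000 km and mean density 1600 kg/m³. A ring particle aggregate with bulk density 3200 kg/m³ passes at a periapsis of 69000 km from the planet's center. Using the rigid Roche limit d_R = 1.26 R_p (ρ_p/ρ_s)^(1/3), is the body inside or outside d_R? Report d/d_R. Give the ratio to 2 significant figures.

d_R = 1.26 × (25000 km) × (1600/3200)^(1/3) = 25000 km
d/d_R = (69000) / (25000) = 2.8
Since d/d_R > 1, the body is outside the Roche limit.

outside; d/d_R ≈ 2.8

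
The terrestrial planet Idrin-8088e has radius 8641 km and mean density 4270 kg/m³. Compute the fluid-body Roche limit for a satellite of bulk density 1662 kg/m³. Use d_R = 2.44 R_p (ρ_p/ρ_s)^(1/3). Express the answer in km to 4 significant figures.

d_R = 2.44 × 8641 km × (4270/1662)^(1/3)
    = 28880 km

28880 km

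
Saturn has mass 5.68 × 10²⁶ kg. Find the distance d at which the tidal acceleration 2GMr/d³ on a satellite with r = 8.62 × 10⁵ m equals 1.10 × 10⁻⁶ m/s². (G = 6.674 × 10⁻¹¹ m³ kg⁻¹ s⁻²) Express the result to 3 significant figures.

2GMr/d³ = a_tidal  ⇒  d = (2GMr / a_tidal)^(1/3)
d = (2 × 6.674×10⁻¹¹ × (5.68 × 10²⁶) × (8.62 × 10⁵) / (1.10 × 10⁻⁶))^(1/3)
  = 3.90 × 10⁹ m

3.90 × 10⁹ m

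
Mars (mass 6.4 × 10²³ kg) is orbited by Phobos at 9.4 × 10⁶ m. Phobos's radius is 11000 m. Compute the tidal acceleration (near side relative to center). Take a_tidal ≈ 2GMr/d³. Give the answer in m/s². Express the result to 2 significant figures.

1.1 × 10⁻³ m/s²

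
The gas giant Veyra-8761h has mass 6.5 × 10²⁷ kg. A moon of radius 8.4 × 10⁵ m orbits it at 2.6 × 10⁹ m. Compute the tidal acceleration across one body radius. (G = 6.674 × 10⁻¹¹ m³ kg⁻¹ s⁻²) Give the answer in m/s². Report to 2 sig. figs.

4.1 × 10⁻⁵ m/s²

a_tidal = 2GMr/d³
        = 2 × (6.674 × 10⁻¹¹) × (6.5 × 10²⁷) × (8.4 × 10⁵) / (2.6 × 10⁹)³
        = 4.1 × 10⁻⁵ m/s²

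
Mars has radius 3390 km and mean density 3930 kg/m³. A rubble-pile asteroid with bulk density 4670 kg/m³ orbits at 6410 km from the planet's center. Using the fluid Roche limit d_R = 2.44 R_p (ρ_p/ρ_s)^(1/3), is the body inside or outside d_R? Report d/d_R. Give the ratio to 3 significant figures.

d_R = 2.44 × (3390 km) × (3930/4670)^(1/3) = 7809 km
d/d_R = (6410) / (7809) = 0.821
Since d/d_R < 1, the body is inside the Roche limit.

inside; d/d_R ≈ 0.821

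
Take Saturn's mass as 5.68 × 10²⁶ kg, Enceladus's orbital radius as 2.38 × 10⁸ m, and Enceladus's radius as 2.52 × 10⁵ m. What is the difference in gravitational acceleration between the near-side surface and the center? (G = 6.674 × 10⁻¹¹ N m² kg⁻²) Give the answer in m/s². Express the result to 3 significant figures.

1.42 × 10⁻³ m/s²

Differencing GM/(d−r)² and GM/d² to first order in r/d gives 2GMr/d³.
Δg = 2GMr/d³
   = 2 × (6.674 × 10⁻¹¹) × (5.68 × 10²⁶) × (2.52 × 10⁵) / (2.38 × 10⁸)³
   = 1.42 × 10⁻³ m/s²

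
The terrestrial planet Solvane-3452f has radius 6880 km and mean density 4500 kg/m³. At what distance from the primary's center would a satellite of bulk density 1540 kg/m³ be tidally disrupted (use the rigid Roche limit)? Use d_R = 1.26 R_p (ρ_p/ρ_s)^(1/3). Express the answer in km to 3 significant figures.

12400 km

d_R = 1.26 × 6880 km × (4500/1540)^(1/3)
    = 12400 km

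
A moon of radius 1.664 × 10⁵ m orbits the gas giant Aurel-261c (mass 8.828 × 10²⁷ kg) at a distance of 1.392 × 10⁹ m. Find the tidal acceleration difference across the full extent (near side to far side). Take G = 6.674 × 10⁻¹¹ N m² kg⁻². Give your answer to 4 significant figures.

Δg = 4GMr/d³
   = 4 × (6.674 × 10⁻¹¹) × (8.828 × 10²⁷) × (1.664 × 10⁵) / (1.392 × 10⁹)³
   = 1.454 × 10⁻⁴ m/s²

1.454 × 10⁻⁴ m/s²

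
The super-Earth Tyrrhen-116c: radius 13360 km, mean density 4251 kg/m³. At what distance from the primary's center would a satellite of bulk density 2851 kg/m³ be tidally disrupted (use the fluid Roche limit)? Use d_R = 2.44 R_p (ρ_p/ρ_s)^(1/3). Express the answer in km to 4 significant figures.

37240 km

d_R = 2.44 × 13360 km × (4251/2851)^(1/3)
    = 37240 km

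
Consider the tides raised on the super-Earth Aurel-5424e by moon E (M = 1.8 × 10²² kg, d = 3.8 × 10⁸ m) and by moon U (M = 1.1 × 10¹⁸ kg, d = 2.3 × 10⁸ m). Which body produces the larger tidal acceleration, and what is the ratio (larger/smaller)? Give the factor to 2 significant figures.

The tide-raising term goes as M/d³ (the gradient of a 1/d² field).
Moon E: (1.8 × 10²²) / (3.8 × 10⁸)³ = 3.280 × 10⁻⁴
Moon U: (1.1 × 10¹⁸) / (2.3 × 10⁸)³ = 9.041 × 10⁻⁸
Ratio (larger/smaller) = 3600

Moon E, by a factor of ≈ 3600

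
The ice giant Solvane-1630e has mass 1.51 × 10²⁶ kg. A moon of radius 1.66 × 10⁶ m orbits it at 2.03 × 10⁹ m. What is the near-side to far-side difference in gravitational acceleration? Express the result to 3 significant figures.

8.00 × 10⁻⁶ m/s²

Δg = 4GMr/d³
   = 4 × (6.674 × 10⁻¹¹) × (1.51 × 10²⁶) × (1.66 × 10⁶) / (2.03 × 10⁹)³
   = 8.00 × 10⁻⁶ m/s²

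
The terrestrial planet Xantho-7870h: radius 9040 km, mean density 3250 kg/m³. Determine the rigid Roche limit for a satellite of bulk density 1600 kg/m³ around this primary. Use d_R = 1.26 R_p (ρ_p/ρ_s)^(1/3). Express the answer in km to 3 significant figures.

d_R = 1.26 × 9040 km × (3250/1600)^(1/3)
    = 14400 km

14400 km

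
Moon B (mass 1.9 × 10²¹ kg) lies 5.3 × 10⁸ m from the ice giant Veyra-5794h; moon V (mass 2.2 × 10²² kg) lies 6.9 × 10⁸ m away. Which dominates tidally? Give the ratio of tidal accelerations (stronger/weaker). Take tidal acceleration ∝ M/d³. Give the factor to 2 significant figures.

The tide-raising term goes as M/d³ (the gradient of a 1/d² field).
Moon B: (1.9 × 10²¹) / (5.3 × 10⁸)³ = 1.276 × 10⁻⁵
Moon V: (2.2 × 10²²) / (6.9 × 10⁸)³ = 6.697 × 10⁻⁵
Ratio (larger/smaller) = 5.2

Moon V, by a factor of ≈ 5.2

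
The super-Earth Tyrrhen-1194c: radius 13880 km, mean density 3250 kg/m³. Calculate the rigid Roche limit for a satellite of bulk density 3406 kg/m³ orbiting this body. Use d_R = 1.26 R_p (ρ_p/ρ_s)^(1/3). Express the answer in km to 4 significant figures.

17220 km

d_R = 1.26 × 13880 km × (3250/3406)^(1/3)
    = 17220 km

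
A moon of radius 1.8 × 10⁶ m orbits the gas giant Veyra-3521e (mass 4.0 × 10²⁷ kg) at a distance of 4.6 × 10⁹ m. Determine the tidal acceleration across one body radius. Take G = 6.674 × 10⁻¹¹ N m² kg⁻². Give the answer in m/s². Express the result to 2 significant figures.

a_tidal = 2GMr/d³
        = 2 × (6.674 × 10⁻¹¹) × (4.0 × 10²⁷) × (1.8 × 10⁶) / (4.6 × 10⁹)³
        = 9.9 × 10⁻⁶ m/s²

9.9 × 10⁻⁶ m/s²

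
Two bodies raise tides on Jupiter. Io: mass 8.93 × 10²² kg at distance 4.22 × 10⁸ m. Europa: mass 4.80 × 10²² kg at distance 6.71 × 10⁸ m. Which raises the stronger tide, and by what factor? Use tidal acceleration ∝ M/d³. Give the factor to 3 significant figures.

Io, by a factor of ≈ 7.48

Tidal acceleration ∝ M/d³, so compare M/d³ for each.
Io: (8.93 × 10²²) / (4.22 × 10⁸)³ = 1.188 × 10⁻³
Europa: (4.80 × 10²²) / (6.71 × 10⁸)³ = 1.589 × 10⁻⁴
Ratio (larger/smaller) = 7.48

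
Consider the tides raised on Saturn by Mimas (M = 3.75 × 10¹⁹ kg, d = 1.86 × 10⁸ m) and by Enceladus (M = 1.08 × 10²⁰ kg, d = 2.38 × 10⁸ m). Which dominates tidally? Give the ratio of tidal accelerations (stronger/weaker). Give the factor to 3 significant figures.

Tidal stretch scales as M/d³; compute that for each body.
Mimas: (3.75 × 10¹⁹) / (1.86 × 10⁸)³ = 5.828 × 10⁻⁶
Enceladus: (1.08 × 10²⁰) / (2.38 × 10⁸)³ = 8.011 × 10⁻⁶
Ratio (larger/smaller) = 1.37

Enceladus, by a factor of ≈ 1.37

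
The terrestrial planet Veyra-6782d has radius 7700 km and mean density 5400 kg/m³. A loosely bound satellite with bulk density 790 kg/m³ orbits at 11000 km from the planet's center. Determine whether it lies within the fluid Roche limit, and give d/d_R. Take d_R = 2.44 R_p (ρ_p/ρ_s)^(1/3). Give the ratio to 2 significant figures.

inside; d/d_R ≈ 0.31

d_R = 2.44 × (7700 km) × (5400/790)^(1/3) = 35660 km
d/d_R = (11000) / (35660) = 0.31
Since d/d_R < 1, the body is inside the Roche limit.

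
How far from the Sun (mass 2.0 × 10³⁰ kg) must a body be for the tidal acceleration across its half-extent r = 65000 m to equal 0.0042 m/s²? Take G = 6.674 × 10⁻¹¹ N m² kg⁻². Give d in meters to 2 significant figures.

2GMr/d³ = a_tidal  ⇒  d = (2GMr / a_tidal)^(1/3)
d = (2 × 6.674×10⁻¹¹ × (2.0 × 10³⁰) × (65000) / (0.0042))^(1/3)
  = 1.6 × 10⁹ m

1.6 × 10⁹ m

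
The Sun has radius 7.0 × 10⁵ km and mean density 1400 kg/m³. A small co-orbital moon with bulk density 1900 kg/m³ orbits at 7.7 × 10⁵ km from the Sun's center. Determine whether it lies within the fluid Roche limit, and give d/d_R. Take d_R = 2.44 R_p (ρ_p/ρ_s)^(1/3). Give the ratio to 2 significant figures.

d_R = 2.44 × (7.0 × 10⁵ km) × (1400/1900)^(1/3) = 1.543 × 10⁶ km
d/d_R = (7.7 × 10⁵) / (1.543 × 10⁶) = 0.50
Since d/d_R < 1, the body is inside the Roche limit.

inside; d/d_R ≈ 0.50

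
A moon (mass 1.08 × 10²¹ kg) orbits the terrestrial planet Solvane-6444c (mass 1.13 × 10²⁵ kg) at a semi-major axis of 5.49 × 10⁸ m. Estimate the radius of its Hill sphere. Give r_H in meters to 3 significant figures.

1.74 × 10⁷ m

r_H ≈ a (m/3M)^(1/3)
    = (5.49 × 10⁸) × (1.08 × 10²¹ / (3 × 1.13 × 10²⁵))^(1/3)
    = 1.74 × 10⁷ m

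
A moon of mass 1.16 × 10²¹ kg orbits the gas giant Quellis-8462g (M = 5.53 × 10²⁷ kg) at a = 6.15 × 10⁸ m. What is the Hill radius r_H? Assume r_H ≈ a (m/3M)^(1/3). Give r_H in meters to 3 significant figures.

r_H ≈ a (m/3M)^(1/3)
    = (6.15 × 10⁸) × (1.16 × 10²¹ / (3 × 5.53 × 10²⁷))^(1/3)
    = 2.53 × 10⁶ m

2.53 × 10⁶ m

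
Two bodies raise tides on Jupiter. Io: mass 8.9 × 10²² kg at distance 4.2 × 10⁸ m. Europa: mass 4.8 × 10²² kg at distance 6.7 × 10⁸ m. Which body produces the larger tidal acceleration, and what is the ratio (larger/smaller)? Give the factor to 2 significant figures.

Io, by a factor of ≈ 7.5

Compare M/d³ for the two perturbers:
Io: (8.9 × 10²²) / (4.2 × 10⁸)³ = 1.201 × 10⁻³
Europa: (4.8 × 10²²) / (6.7 × 10⁸)³ = 1.596 × 10⁻⁴
Ratio (larger/smaller) = 7.5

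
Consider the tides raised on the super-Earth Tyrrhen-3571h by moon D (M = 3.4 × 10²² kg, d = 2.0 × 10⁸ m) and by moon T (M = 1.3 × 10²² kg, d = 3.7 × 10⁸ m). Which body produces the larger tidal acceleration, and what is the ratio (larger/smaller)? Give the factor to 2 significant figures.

Compare M/d³ for the two perturbers:
Moon D: (3.4 × 10²²) / (2.0 × 10⁸)³ = 4.250 × 10⁻³
Moon T: (1.3 × 10²²) / (3.7 × 10⁸)³ = 2.566 × 10⁻⁴
Ratio (larger/smaller) = 17

Moon D, by a factor of ≈ 17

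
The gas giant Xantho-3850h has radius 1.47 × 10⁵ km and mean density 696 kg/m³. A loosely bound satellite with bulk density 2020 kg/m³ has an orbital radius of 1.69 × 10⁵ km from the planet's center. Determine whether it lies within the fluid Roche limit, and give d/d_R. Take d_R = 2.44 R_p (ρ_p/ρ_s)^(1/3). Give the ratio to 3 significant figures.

d_R = 2.44 × (1.47 × 10⁵ km) × (696/2020)^(1/3) = 2.515 × 10⁵ km
d/d_R = (1.69 × 10⁵) / (2.515 × 10⁵) = 0.672
Since d/d_R < 1, the body is inside the Roche limit.

inside; d/d_R ≈ 0.672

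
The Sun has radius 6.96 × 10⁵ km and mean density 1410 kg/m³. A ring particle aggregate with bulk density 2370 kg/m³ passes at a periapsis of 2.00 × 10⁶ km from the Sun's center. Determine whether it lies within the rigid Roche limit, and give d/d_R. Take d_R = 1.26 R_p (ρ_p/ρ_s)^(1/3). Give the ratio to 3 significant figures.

outside; d/d_R ≈ 2.71

d_R = 1.26 × (6.96 × 10⁵ km) × (1410/2370)^(1/3) = 7.376 × 10⁵ km
d/d_R = (2.00 × 10⁶) / (7.376 × 10⁵) = 2.71
Since d/d_R > 1, the body is outside the Roche limit.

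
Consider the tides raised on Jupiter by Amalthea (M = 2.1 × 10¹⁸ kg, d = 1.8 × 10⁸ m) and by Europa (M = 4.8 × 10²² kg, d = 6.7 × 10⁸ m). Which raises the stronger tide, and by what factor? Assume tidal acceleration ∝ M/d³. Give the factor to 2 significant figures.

Tidal acceleration ∝ M/d³, so compare M/d³ for each.
Amalthea: (2.1 × 10¹⁸) / (1.8 × 10⁸)³ = 3.601 × 10⁻⁷
Europa: (4.8 × 10²²) / (6.7 × 10⁸)³ = 1.596 × 10⁻⁴
Ratio (larger/smaller) = 440

Europa, by a factor of ≈ 440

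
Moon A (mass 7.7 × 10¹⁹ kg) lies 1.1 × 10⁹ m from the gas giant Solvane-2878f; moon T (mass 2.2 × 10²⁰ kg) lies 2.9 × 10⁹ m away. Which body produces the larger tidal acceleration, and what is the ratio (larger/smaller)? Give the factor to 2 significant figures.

Moon A, by a factor of ≈ 6.4

Tidal acceleration ∝ M/d³, so compare M/d³ for each.
Moon A: (7.7 × 10¹⁹) / (1.1 × 10⁹)³ = 5.785 × 10⁻⁸
Moon T: (2.2 × 10²⁰) / (2.9 × 10⁹)³ = 9.020 × 10⁻⁹
Ratio (larger/smaller) = 6.4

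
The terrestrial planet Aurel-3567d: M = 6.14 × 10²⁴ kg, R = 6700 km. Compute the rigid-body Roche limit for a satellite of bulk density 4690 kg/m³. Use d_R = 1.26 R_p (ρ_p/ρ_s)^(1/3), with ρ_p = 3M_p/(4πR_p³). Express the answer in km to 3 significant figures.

8550 km

ρ_p = 3M_p/(4πR_p³) = 3 × (6.14 × 10²⁴) / (4π × (6.70 × 10⁶ m)³) = 4870 kg/m³
d_R = 1.26 × 6700 km × (4870/4690)^(1/3)
    = 8550 km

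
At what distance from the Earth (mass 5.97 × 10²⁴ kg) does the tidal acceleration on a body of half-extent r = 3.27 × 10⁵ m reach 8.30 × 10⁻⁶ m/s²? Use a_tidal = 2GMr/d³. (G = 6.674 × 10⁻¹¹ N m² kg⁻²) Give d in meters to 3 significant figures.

2GMr/d³ = a_tidal  ⇒  d = (2GMr / a_tidal)^(1/3)
d = (2 × 6.674×10⁻¹¹ × (5.97 × 10²⁴) × (3.27 × 10⁵) / (8.30 × 10⁻⁶))^(1/3)
  = 3.15 × 10⁸ m

3.15 × 10⁸ m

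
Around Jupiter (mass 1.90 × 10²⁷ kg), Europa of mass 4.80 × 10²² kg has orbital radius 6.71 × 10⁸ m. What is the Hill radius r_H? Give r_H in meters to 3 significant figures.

1.37 × 10⁷ m

r_H ≈ a (m/3M)^(1/3)
    = (6.71 × 10⁸) × (4.80 × 10²² / (3 × 1.90 × 10²⁷))^(1/3)
    = 1.37 × 10⁷ m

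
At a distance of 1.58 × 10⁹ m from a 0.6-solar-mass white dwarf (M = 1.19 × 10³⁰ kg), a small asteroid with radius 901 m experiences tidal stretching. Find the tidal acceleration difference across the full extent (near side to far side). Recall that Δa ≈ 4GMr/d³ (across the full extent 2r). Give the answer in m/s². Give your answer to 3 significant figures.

7.26 × 10⁻⁵ m/s²

a_tidal = 4GMr/d³
        = 4 × (6.674 × 10⁻¹¹) × (1.19 × 10³⁰) × (901) / (1.58 × 10⁹)³
        = 7.26 × 10⁻⁵ m/s²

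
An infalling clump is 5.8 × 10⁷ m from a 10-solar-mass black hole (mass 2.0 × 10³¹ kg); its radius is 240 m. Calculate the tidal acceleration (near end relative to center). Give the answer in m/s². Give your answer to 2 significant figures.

3.3 m/s²

a_tidal = 2GMr/d³
        = 2 × (6.674 × 10⁻¹¹) × (2.0 × 10³¹) × (240) / (5.8 × 10⁷)³
        = 3.3 m/s²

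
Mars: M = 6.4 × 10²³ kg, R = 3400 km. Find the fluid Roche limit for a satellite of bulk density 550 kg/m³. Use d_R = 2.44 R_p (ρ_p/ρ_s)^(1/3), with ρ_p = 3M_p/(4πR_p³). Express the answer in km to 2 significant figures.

ρ_p = 3M_p/(4πR_p³) = 3 × (6.4 × 10²³) / (4π × (3.4 × 10⁶ m)³) = 3900 kg/m³
d_R = 2.44 × 3400 km × (3900/550)^(1/3)
    = 16000 km

16000 km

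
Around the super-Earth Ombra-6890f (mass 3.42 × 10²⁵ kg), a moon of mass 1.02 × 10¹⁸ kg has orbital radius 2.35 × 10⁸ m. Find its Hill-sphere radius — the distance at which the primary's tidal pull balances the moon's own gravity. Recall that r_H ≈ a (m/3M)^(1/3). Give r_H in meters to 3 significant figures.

r_H ≈ a (m/3M)^(1/3)
    = (2.35 × 10⁸) × (1.02 × 10¹⁸ / (3 × 3.42 × 10²⁵))^(1/3)
    = 5.05 × 10⁵ m

5.05 × 10⁵ m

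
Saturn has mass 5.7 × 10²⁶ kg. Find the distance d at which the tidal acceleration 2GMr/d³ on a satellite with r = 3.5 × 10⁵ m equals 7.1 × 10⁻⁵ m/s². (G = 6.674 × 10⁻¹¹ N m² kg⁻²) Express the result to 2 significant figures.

2GMr/d³ = a_tidal  ⇒  d = (2GMr / a_tidal)^(1/3)
d = (2 × 6.674×10⁻¹¹ × (5.7 × 10²⁶) × (3.5 × 10⁵) / (7.1 × 10⁻⁵))^(1/3)
  = 7.2 × 10⁸ m

7.2 × 10⁸ m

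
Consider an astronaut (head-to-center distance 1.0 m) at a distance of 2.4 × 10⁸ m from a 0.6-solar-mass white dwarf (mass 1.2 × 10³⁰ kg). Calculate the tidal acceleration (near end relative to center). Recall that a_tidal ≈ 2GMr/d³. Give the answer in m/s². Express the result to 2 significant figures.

1.2 × 10⁻⁵ m/s²

Differencing GM/(d−r)² and GM/d² to first order in r/d gives 2GMr/d³.
Δa = 2GMr/d³
   = 2 × (6.674 × 10⁻¹¹) × (1.2 × 10³⁰) × (1.0) / (2.4 × 10⁸)³
   = 1.2 × 10⁻⁵ m/s²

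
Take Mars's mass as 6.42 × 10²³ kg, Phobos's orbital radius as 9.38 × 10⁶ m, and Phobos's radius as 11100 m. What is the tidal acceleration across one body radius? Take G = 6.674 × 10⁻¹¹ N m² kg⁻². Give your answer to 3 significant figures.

1.15 × 10⁻³ m/s²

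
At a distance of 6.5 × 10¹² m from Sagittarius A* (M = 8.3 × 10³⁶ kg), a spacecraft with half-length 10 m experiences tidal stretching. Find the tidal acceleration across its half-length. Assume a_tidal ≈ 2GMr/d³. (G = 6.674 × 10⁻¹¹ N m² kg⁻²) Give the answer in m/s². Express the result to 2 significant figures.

4.0 × 10⁻¹¹ m/s²

The tidal stretch is the gradient of GM/d² times the body's extent r, hence the 1/d³ dependence.
Δg = 2GMr/d³
   = 2 × (6.674 × 10⁻¹¹) × (8.3 × 10³⁶) × (10) / (6.5 × 10¹²)³
   = 4.0 × 10⁻¹¹ m/s²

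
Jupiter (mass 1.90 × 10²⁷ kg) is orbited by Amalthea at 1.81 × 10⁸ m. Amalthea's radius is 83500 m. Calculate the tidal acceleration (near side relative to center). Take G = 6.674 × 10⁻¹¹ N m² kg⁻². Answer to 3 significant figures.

The tidal stretch is the gradient of GM/d² times the body's extent r, hence the 1/d³ dependence.
a_tidal = 2GMr/d³
        = 2 × (6.674 × 10⁻¹¹) × (1.90 × 10²⁷) × (83500) / (1.81 × 10⁸)³
        = 3.57 × 10⁻³ m/s²

3.57 × 10⁻³ m/s²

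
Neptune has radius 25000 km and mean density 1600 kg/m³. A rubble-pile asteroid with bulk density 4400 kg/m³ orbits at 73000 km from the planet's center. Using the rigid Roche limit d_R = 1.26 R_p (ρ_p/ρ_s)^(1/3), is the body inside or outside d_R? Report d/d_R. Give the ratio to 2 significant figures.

d_R = 1.26 × (25000 km) × (1600/4400)^(1/3) = 22480 km
d/d_R = (73000) / (22480) = 3.2
Since d/d_R > 1, the body is outside the Roche limit.

outside; d/d_R ≈ 3.2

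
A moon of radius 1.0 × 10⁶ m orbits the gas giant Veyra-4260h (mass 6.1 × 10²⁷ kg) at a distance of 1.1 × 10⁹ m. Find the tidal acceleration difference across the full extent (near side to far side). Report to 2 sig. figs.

a_tidal = 4GMr/d³
        = 4 × (6.674 × 10⁻¹¹) × (6.1 × 10²⁷) × (1.0 × 10⁶) / (1.1 × 10⁹)³
        = 1.2 × 10⁻³ m/s²

1.2 × 10⁻³ m/s²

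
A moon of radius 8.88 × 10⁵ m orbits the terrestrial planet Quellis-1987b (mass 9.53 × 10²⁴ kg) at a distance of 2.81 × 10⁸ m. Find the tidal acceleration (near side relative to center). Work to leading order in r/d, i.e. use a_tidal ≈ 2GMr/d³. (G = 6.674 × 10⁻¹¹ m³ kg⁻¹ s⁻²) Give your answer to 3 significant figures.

Δa = 2GMr/d³
   = 2 × (6.674 × 10⁻¹¹) × (9.53 × 10²⁴) × (8.88 × 10⁵) / (2.81 × 10⁸)³
   = 5.09 × 10⁻⁵ m/s²

5.09 × 10⁻⁵ m/s²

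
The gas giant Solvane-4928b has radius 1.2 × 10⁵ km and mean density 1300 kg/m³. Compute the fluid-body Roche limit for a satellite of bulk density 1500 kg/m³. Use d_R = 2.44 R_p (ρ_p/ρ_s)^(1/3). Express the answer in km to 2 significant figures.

d_R = 2.44 × 1.2 × 10⁵ km × (1300/1500)^(1/3)
    = 2.8 × 10⁵ km

2.8 × 10⁵ km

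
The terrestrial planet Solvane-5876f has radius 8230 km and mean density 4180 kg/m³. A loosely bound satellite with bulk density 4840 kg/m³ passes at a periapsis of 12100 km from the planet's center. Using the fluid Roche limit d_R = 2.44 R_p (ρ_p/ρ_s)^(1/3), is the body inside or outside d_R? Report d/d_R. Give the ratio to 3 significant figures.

d_R = 2.44 × (8230 km) × (4180/4840)^(1/3) = 19120 km
d/d_R = (12100) / (19120) = 0.633
Since d/d_R < 1, the body is inside the Roche limit.

inside; d/d_R ≈ 0.633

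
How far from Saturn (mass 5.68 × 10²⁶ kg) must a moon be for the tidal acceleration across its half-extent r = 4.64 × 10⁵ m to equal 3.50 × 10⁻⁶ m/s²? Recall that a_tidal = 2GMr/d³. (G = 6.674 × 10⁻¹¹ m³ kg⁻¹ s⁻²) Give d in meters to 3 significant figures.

2.16 × 10⁹ m

2GMr/d³ = a_tidal  ⇒  d = (2GMr / a_tidal)^(1/3)
d = (2 × 6.674×10⁻¹¹ × (5.68 × 10²⁶) × (4.64 × 10⁵) / (3.50 × 10⁻⁶))^(1/3)
  = 2.16 × 10⁹ m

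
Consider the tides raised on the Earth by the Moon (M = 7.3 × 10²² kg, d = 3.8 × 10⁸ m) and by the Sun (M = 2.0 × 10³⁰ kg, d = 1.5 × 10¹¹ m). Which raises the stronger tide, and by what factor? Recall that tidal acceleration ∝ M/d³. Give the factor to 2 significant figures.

The Moon, by a factor of ≈ 2.2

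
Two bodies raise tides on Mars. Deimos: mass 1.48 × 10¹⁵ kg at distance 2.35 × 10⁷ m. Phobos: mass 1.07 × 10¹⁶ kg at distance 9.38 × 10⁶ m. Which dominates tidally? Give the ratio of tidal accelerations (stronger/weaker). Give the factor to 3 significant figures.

Phobos, by a factor of ≈ 114

Tidal acceleration ∝ M/d³, so compare M/d³ for each.
Deimos: (1.48 × 10¹⁵) / (2.35 × 10⁷)³ = 1.140 × 10⁻⁷
Phobos: (1.07 × 10¹⁶) / (9.38 × 10⁶)³ = 1.297 × 10⁻⁵
Ratio (larger/smaller) = 114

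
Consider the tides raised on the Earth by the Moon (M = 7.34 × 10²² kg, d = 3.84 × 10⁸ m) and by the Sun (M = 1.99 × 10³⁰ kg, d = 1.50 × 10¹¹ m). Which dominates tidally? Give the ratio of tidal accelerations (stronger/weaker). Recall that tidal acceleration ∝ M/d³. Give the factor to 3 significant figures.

Compare M/d³ for the two perturbers:
The Moon: (7.34 × 10²²) / (3.84 × 10⁸)³ = 1.296 × 10⁻³
The Sun: (1.99 × 10³⁰) / (1.50 × 10¹¹)³ = 5.896 × 10⁻⁴
Ratio (larger/smaller) = 2.20

The Moon, by a factor of ≈ 2.20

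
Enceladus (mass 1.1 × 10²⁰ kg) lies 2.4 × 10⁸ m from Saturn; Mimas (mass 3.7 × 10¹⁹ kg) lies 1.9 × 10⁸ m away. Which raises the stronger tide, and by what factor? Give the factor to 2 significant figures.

Tidal stretch scales as M/d³; compute that for each body.
Enceladus: (1.1 × 10²⁰) / (2.4 × 10⁸)³ = 7.957 × 10⁻⁶
Mimas: (3.7 × 10¹⁹) / (1.9 × 10⁸)³ = 5.394 × 10⁻⁶
Ratio (larger/smaller) = 1.5

Enceladus, by a factor of ≈ 1.5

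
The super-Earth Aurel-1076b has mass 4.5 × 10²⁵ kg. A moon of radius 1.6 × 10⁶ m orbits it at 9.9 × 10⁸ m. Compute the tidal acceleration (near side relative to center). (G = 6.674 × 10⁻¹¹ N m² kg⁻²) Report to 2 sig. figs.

Δg = 2GMr/d³
   = 2 × (6.674 × 10⁻¹¹) × (4.5 × 10²⁵) × (1.6 × 10⁶) / (9.9 × 10⁸)³
   = 9.9 × 10⁻⁶ m/s²

9.9 × 10⁻⁶ m/s²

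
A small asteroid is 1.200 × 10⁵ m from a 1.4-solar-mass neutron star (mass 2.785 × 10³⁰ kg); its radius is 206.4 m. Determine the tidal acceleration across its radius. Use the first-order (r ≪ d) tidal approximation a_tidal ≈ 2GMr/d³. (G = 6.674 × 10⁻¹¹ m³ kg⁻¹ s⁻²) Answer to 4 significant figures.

a_tidal = 2GMr/d³
        = 2 × (6.674 × 10⁻¹¹) × (2.785 × 10³⁰) × (206.4) / (1.200 × 10⁵)³
        = 4.440 × 10⁷ m/s²

4.440 × 10⁷ m/s²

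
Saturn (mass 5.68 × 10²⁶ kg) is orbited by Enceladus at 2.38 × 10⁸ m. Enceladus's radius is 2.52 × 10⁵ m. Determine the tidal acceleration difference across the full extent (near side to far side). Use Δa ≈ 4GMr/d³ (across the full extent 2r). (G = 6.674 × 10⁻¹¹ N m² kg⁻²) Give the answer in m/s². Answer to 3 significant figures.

2.83 × 10⁻³ m/s²

Δa = 4GMr/d³
   = 4 × (6.674 × 10⁻¹¹) × (5.68 × 10²⁶) × (2.52 × 10⁵) / (2.38 × 10⁸)³
   = 2.83 × 10⁻³ m/s²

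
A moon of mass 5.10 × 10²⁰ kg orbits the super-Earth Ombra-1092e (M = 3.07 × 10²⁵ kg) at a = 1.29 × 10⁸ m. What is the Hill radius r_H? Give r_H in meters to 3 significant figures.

2.28 × 10⁶ m

r_H ≈ a (m/3M)^(1/3)
    = (1.29 × 10⁸) × (5.10 × 10²⁰ / (3 × 3.07 × 10²⁵))^(1/3)
    = 2.28 × 10⁶ m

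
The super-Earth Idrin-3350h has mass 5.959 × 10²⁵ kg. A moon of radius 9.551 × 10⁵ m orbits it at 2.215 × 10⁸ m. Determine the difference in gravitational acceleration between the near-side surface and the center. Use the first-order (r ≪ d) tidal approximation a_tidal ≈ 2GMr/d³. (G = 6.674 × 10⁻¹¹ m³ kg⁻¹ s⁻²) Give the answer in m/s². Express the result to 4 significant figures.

a_tidal = 2GMr/d³
        = 2 × (6.674 × 10⁻¹¹) × (5.959 × 10²⁵) × (9.551 × 10⁵) / (2.215 × 10⁸)³
        = 6.991 × 10⁻⁴ m/s²

6.991 × 10⁻⁴ m/s²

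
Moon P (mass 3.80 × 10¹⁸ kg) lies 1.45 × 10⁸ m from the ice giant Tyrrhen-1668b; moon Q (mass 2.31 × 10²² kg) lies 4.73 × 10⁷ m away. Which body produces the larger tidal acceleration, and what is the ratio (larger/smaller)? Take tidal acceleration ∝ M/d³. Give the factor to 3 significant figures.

Moon Q, by a factor of ≈ 1.75 × 10⁵

Tidal stretch scales as M/d³; compute that for each body.
Moon P: (3.80 × 10¹⁸) / (1.45 × 10⁸)³ = 1.246 × 10⁻⁶
Moon Q: (2.31 × 10²²) / (4.73 × 10⁷)³ = 2.183 × 10⁻¹
Ratio (larger/smaller) = 1.75 × 10⁵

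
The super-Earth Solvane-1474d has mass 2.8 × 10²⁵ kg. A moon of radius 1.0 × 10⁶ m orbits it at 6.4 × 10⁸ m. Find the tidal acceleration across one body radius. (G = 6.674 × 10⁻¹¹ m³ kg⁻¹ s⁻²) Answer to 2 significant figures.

Δg = 2GMr/d³
   = 2 × (6.674 × 10⁻¹¹) × (2.8 × 10²⁵) × (1.0 × 10⁶) / (6.4 × 10⁸)³
   = 1.4 × 10⁻⁵ m/s²

1.4 × 10⁻⁵ m/s²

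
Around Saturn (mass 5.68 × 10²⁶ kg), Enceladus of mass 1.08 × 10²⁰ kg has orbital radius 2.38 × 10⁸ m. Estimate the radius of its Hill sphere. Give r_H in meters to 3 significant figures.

9.49 × 10⁵ m

r_H ≈ a (m/3M)^(1/3)
    = (2.38 × 10⁸) × (1.08 × 10²⁰ / (3 × 5.68 × 10²⁶))^(1/3)
    = 9.49 × 10⁵ m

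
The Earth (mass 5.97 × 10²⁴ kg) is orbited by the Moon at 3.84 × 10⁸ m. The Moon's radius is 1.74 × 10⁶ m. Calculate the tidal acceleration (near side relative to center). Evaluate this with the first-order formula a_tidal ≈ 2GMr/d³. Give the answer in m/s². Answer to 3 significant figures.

The tidal stretch is the gradient of GM/d² times the body's extent r, hence the 1/d³ dependence.
Δa = 2GMr/d³
   = 2 × (6.674 × 10⁻¹¹) × (5.97 × 10²⁴) × (1.74 × 10⁶) / (3.84 × 10⁸)³
   = 2.45 × 10⁻⁵ m/s²

2.45 × 10⁻⁵ m/s²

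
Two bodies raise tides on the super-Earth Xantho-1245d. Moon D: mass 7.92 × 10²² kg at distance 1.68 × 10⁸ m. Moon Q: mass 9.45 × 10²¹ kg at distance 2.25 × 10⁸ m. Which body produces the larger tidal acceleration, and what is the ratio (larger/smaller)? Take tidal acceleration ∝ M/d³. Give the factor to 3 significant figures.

Moon D, by a factor of ≈ 20.1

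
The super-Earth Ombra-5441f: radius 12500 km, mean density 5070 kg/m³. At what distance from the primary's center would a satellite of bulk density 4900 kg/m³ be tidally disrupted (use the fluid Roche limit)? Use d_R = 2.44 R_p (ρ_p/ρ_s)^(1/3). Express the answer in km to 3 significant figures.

30800 km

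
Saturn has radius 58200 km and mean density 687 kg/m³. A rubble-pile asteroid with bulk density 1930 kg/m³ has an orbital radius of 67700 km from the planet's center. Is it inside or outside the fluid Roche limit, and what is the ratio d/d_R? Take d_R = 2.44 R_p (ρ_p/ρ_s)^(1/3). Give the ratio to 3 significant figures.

inside; d/d_R ≈ 0.673

d_R = 2.44 × (58200 km) × (687/1930)^(1/3) = 1.006 × 10⁵ km
d/d_R = (67700) / (1.006 × 10⁵) = 0.673
Since d/d_R < 1, the body is inside the Roche limit.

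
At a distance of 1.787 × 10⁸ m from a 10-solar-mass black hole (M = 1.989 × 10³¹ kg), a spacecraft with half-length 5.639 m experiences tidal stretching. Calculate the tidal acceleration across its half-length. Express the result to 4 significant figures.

2.623 × 10⁻³ m/s²

Δa = 2GMr/d³
   = 2 × (6.674 × 10⁻¹¹) × (1.989 × 10³¹) × (5.639) / (1.787 × 10⁸)³
   = 2.623 × 10⁻³ m/s²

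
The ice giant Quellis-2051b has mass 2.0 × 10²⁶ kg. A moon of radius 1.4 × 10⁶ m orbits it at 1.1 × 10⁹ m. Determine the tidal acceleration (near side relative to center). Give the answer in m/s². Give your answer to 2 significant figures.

Δa = 2GMr/d³
   = 2 × (6.674 × 10⁻¹¹) × (2.0 × 10²⁶) × (1.4 × 10⁶) / (1.1 × 10⁹)³
   = 2.8 × 10⁻⁵ m/s²

2.8 × 10⁻⁵ m/s²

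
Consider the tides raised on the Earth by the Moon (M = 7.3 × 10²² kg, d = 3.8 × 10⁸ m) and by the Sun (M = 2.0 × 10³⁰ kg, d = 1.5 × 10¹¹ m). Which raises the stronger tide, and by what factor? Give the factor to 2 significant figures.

The Moon, by a factor of ≈ 2.2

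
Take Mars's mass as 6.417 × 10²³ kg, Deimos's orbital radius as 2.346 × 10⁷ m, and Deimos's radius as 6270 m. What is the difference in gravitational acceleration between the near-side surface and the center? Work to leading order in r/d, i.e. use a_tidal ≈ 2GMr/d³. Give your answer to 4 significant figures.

4.159 × 10⁻⁵ m/s²

Since r ≪ d, expand the inverse-square field across one radius to get the leading 2GMr/d³ term.
Δg = 2GMr/d³
   = 2 × (6.674 × 10⁻¹¹) × (6.417 × 10²³) × (6270) / (2.346 × 10⁷)³
   = 4.159 × 10⁻⁵ m/s²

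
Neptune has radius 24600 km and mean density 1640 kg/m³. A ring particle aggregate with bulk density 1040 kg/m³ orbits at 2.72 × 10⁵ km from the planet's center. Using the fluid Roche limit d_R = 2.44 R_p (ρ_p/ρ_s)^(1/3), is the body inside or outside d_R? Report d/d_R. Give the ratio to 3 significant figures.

d_R = 2.44 × (24600 km) × (1640/1040)^(1/3) = 69870 km
d/d_R = (2.72 × 10⁵) / (69870) = 3.89
Since d/d_R > 1, the body is outside the Roche limit.

outside; d/d_R ≈ 3.89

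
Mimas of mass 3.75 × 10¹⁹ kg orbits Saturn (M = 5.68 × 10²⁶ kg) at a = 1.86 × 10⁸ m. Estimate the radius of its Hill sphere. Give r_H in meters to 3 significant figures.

5.21 × 10⁵ m

r_H ≈ a (m/3M)^(1/3)
    = (1.86 × 10⁸) × (3.75 × 10¹⁹ / (3 × 5.68 × 10²⁶))^(1/3)
    = 5.21 × 10⁵ m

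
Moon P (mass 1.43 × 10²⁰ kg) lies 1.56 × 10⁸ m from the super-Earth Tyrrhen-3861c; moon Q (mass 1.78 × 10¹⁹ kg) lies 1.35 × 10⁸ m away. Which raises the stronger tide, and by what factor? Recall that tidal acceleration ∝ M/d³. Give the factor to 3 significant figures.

Moon P, by a factor of ≈ 5.21

The tide-raising term goes as M/d³ (the gradient of a 1/d² field).
Moon P: (1.43 × 10²⁰) / (1.56 × 10⁸)³ = 3.767 × 10⁻⁵
Moon Q: (1.78 × 10¹⁹) / (1.35 × 10⁸)³ = 7.235 × 10⁻⁶
Ratio (larger/smaller) = 5.21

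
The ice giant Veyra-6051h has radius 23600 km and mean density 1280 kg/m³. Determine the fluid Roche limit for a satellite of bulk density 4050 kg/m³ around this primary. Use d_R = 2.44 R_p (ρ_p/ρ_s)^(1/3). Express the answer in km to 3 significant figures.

d_R = 2.44 × 23600 km × (1280/4050)^(1/3)
    = 39200 km

39200 km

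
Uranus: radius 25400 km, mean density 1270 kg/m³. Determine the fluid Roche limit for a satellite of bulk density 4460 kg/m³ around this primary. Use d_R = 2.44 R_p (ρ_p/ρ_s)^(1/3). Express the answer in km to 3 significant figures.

d_R = 2.44 × 25400 km × (1270/4460)^(1/3)
    = 40800 km

40800 km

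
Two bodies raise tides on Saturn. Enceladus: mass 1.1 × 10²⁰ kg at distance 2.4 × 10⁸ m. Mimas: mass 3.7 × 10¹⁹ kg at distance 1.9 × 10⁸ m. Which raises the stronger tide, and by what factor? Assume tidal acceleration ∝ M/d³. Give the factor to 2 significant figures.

Tidal acceleration ∝ M/d³, so compare M/d³ for each.
Enceladus: (1.1 × 10²⁰) / (2.4 × 10⁸)³ = 7.957 × 10⁻⁶
Mimas: (3.7 × 10¹⁹) / (1.9 × 10⁸)³ = 5.394 × 10⁻⁶
Ratio (larger/smaller) = 1.5

Enceladus, by a factor of ≈ 1.5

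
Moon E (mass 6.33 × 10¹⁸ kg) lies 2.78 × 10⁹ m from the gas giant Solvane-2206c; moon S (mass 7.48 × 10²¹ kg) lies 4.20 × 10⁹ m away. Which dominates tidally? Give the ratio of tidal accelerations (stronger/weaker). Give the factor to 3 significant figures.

Moon S, by a factor of ≈ 343

Compare M/d³ for the two perturbers:
Moon E: (6.33 × 10¹⁸) / (2.78 × 10⁹)³ = 2.946 × 10⁻¹⁰
Moon S: (7.48 × 10²¹) / (4.20 × 10⁹)³ = 1.010 × 10⁻⁷
Ratio (larger/smaller) = 343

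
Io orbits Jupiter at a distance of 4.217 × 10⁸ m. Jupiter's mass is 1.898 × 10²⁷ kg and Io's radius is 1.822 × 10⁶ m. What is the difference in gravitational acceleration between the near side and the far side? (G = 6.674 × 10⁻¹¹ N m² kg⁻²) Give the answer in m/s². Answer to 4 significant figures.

Δg = 4GMr/d³
   = 4 × (6.674 × 10⁻¹¹) × (1.898 × 10²⁷) × (1.822 × 10⁶) / (4.217 × 10⁸)³
   = 1.231 × 10⁻² m/s²

1.231 × 10⁻² m/s²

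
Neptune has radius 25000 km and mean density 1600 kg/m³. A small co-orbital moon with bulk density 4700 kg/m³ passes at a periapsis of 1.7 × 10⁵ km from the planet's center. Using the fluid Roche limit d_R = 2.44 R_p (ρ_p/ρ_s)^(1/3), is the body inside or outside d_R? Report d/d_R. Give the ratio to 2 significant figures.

d_R = 2.44 × (25000 km) × (1600/4700)^(1/3) = 42590 km
d/d_R = (1.7 × 10⁵) / (42590) = 4.0
Since d/d_R > 1, the body is outside the Roche limit.

outside; d/d_R ≈ 4.0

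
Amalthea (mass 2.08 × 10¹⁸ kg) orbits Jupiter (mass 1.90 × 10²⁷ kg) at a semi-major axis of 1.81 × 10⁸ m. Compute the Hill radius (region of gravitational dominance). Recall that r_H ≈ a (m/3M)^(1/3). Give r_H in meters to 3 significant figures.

1.29 × 10⁵ m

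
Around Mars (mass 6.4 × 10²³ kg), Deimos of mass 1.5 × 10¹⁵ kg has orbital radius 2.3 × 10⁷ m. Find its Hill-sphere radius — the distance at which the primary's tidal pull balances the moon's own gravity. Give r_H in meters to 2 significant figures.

2.1 × 10⁴ m

r_H ≈ a (m/3M)^(1/3)
    = (2.3 × 10⁷) × (1.5 × 10¹⁵ / (3 × 6.4 × 10²³))^(1/3)
    = 2.1 × 10⁴ m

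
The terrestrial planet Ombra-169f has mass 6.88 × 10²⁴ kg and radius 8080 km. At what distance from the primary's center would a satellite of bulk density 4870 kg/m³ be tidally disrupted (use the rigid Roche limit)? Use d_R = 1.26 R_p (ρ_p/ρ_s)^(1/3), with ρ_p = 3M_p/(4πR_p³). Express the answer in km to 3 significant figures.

ρ_p = 3M_p/(4πR_p³) = 3 × (6.88 × 10²⁴) / (4π × (8.08 × 10⁶ m)³) = 3110 kg/m³
d_R = 1.26 × 8080 km × (3110/4870)^(1/3)
    = 8770 km

8770 km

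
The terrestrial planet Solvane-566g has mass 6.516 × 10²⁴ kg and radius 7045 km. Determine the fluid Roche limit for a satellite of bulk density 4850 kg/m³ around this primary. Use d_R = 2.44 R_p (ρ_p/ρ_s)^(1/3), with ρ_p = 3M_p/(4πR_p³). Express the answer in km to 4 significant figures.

ρ_p = 3M_p/(4πR_p³) = 3 × (6.516 × 10²⁴) / (4π × (7.045 × 10⁶ m)³) = 4449 kg/m³
d_R = 2.44 × 7045 km × (4449/4850)^(1/3)
    = 16700 km

16700 km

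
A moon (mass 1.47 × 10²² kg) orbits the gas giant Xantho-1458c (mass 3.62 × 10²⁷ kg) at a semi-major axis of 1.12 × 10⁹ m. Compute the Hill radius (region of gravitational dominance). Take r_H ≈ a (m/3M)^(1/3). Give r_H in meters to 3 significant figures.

r_H ≈ a (m/3M)^(1/3)
    = (1.12 × 10⁹) × (1.47 × 10²² / (3 × 3.62 × 10²⁷))^(1/3)
    = 1.24 × 10⁷ m

1.24 × 10⁷ m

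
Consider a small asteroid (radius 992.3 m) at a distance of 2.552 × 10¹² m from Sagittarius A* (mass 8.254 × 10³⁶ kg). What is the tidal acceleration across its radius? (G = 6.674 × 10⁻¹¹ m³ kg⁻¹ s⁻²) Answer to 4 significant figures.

Δa = 2GMr/d³
   = 2 × (6.674 × 10⁻¹¹) × (8.254 × 10³⁶) × (992.3) / (2.552 × 10¹²)³
   = 6.578 × 10⁻⁸ m/s²

6.578 × 10⁻⁸ m/s²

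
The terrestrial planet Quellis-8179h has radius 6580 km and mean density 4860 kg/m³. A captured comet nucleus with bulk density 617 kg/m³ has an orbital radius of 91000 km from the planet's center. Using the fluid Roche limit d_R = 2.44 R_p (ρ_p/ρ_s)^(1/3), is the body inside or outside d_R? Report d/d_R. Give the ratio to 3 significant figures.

d_R = 2.44 × (6580 km) × (4860/617)^(1/3) = 31940 km
d/d_R = (91000) / (31940) = 2.85
Since d/d_R > 1, the body is outside the Roche limit.

outside; d/d_R ≈ 2.85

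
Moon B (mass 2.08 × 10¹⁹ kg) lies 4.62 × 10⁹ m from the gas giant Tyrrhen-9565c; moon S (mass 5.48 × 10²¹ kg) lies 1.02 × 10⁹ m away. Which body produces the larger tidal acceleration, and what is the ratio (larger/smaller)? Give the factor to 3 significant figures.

Moon S, by a factor of ≈ 24500

Tidal acceleration ∝ M/d³, so compare M/d³ for each.
Moon B: (2.08 × 10¹⁹) / (4.62 × 10⁹)³ = 2.109 × 10⁻¹⁰
Moon S: (5.48 × 10²¹) / (1.02 × 10⁹)³ = 5.164 × 10⁻⁶
Ratio (larger/smaller) = 24500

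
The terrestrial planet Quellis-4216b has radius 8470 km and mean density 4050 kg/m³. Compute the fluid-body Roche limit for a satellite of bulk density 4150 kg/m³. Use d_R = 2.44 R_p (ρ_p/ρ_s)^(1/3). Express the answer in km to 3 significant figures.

20500 km

d_R = 2.44 × 8470 km × (4050/4150)^(1/3)
    = 20500 km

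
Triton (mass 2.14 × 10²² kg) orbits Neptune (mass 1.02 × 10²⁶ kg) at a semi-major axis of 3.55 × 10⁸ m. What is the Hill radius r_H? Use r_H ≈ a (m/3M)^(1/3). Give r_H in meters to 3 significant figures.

r_H ≈ a (m/3M)^(1/3)
    = (3.55 × 10⁸) × (2.14 × 10²² / (3 × 1.02 × 10²⁶))^(1/3)
    = 1.46 × 10⁷ m

1.46 × 10⁷ m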